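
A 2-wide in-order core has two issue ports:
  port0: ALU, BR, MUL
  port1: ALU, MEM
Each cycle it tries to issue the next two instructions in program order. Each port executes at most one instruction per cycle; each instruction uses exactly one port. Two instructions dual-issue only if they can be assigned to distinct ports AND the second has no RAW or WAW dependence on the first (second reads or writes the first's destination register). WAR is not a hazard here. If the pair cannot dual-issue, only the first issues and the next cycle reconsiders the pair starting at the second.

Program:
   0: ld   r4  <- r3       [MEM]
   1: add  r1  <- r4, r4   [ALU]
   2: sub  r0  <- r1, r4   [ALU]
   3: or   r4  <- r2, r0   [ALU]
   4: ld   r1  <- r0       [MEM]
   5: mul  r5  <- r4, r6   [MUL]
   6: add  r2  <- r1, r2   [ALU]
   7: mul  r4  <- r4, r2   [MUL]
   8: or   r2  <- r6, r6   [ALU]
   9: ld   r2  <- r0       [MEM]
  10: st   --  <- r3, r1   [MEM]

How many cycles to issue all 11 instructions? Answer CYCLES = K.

#0 head=0: ld.MEM i0 RAW r4
#1 head=1: add.ALU i1 RAW r1
#2 head=2: sub.ALU i2 RAW r0
#3 head=3: or.ALU/ld.MEM i3,i4 dual
#4 head=5: mul.MUL/add.ALU i5,i6 dual
#5 head=7: mul.MUL/or.ALU i7,i8 dual
#6 head=9: ld.MEM i9 no-port MEM/MEM
#7 head=10: st.MEM i10 tail

CYCLES = 8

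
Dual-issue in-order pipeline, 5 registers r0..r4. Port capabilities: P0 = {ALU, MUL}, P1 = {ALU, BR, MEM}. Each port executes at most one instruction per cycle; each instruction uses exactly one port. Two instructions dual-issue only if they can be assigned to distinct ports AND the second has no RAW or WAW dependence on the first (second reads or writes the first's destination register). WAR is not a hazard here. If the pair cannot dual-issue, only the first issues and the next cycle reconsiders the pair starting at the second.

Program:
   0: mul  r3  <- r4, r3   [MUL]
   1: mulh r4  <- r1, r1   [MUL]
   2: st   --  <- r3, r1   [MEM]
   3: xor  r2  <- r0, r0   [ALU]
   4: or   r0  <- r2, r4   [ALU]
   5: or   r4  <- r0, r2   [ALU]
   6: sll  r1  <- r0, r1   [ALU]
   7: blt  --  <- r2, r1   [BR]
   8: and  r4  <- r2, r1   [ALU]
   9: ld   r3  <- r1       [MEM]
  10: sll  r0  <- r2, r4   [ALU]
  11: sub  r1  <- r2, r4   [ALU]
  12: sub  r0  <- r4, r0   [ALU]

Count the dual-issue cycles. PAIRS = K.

t=0 i0:mul.MUL ; no-port MUL/MUL
t=1 i1/i2:mulh.MUL st.MEM ; dual
t=2 i3:xor.ALU ; RAW r2
t=3 i4:or.ALU ; RAW r0
t=4 i5/i6:or.ALU sll.ALU ; dual
t=5 i7/i8:blt.BR and.ALU ; dual
t=6 i9/i10:ld.MEM sll.ALU ; dual
t=7 i11/i12:sub.ALU sub.ALU ; dual

PAIRS = 5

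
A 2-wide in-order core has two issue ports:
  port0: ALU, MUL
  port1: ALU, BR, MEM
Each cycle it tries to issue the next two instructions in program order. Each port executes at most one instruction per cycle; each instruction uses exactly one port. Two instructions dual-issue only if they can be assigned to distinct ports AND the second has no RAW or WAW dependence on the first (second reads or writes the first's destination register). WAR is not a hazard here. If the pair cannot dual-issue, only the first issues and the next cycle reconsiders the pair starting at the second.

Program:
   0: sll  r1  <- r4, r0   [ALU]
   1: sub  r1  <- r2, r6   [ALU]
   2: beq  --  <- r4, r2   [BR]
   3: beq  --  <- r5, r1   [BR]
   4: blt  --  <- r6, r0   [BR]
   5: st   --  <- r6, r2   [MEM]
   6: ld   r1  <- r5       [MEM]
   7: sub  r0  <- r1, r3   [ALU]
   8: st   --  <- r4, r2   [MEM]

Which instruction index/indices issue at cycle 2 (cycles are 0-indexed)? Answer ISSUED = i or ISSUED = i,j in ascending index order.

ISSUED = 3

[0] i0  sll.ALU  -- WAW r1
[1] i1+i2  sub.ALU beq.BR  -- 2-wide
[2] i3  beq.BR  -- no-port BR/BR
[3] i4  blt.BR  -- no-port BR/MEM
[4] i5  st.MEM  -- no-port MEM/MEM
[5] i6  ld.MEM  -- RAW r1
[6] i7+i8  sub.ALU st.MEM  -- 2-wide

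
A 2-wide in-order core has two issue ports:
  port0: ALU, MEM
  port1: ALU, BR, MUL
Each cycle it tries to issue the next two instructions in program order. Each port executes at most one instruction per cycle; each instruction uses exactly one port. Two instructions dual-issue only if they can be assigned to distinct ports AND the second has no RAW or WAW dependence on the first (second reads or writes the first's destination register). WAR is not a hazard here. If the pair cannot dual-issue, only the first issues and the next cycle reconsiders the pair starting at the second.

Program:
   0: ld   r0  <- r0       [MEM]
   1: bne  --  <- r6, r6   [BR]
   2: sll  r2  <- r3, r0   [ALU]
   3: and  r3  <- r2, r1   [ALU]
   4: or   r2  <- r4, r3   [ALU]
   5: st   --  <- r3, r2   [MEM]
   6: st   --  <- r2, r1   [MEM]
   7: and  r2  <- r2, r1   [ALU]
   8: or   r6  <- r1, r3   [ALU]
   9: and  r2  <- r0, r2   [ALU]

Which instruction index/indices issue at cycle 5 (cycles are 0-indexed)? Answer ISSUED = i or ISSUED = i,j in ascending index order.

[0] i0/i1  ld+bne  -- pair
[1] i2  sll  -- RAW r2
[2] i3  and  -- RAW r3
[3] i4  or  -- RAW r2
[4] i5  st  -- no-port MEM/MEM
[5] i6/i7  st+and  -- pair
[6] i8/i9  or+and  -- pair

ISSUED = 6,7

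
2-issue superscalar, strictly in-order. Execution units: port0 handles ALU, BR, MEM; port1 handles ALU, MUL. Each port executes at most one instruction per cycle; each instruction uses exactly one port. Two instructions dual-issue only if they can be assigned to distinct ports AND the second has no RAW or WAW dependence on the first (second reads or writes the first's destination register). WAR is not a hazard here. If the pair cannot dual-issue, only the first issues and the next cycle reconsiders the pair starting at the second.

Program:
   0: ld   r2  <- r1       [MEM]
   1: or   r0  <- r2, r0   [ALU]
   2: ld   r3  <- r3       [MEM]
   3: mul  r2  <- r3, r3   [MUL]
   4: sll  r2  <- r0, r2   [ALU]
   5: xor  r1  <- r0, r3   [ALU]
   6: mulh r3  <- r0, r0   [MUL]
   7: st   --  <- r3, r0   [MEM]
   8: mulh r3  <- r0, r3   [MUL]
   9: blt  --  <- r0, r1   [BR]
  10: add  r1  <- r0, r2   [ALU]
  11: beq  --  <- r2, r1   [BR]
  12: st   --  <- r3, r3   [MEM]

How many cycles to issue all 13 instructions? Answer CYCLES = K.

CYCLES = 9

  cy0 -> i0 (ld) RAW r2
  cy1 -> i1,i2 (or/ld) pair
  cy2 -> i3 (mul) RAW+WAW r2
  cy3 -> i4,i5 (sll/xor) pair
  cy4 -> i6 (mulh) RAW r3
  cy5 -> i7,i8 (st/mulh) pair
  cy6 -> i9,i10 (blt/add) pair
  cy7 -> i11 (beq) no-port BR/MEM
  cy8 -> i12 (st) tail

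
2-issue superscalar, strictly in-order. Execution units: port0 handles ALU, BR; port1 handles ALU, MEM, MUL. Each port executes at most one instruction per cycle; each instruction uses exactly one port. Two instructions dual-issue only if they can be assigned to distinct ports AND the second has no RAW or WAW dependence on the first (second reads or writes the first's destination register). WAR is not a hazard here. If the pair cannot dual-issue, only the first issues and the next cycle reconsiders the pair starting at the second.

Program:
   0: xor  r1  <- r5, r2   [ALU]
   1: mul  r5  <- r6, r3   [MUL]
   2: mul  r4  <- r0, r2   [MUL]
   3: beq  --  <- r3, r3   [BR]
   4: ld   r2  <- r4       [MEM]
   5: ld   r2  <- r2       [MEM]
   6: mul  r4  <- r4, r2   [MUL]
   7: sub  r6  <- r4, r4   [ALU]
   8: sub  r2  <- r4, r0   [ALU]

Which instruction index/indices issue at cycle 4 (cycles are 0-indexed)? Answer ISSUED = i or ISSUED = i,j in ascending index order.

ISSUED = 6

t=0 i0/i1:xor.ALU/mul.MUL ; 2-wide
t=1 i2/i3:mul.MUL/beq.BR ; 2-wide
t=2 i4:ld.MEM ; no-port MEM/MEM
t=3 i5:ld.MEM ; no-port MEM/MUL
t=4 i6:mul.MUL ; RAW r4
t=5 i7/i8:sub.ALU/sub.ALU ; 2-wide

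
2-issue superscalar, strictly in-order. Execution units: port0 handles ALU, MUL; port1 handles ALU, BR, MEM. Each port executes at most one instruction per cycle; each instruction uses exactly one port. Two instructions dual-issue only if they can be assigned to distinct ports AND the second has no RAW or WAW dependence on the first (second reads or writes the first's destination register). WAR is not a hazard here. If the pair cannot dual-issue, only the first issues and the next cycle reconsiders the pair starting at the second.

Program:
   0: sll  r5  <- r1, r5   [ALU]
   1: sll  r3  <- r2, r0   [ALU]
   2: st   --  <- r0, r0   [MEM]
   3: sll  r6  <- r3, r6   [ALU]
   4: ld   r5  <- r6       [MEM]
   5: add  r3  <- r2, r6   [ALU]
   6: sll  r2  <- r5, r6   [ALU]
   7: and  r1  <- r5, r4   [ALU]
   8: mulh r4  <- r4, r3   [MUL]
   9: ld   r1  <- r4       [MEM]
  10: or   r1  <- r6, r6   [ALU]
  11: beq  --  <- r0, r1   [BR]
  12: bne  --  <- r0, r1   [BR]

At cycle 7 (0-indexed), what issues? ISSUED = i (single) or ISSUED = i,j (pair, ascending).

t=0 i0/i1:sll sll ; 2-wide
t=1 i2/i3:st sll ; 2-wide
t=2 i4/i5:ld add ; 2-wide
t=3 i6/i7:sll and ; 2-wide
t=4 i8:mulh ; RAW r4
t=5 i9:ld ; WAW r1
t=6 i10:or ; RAW r1
t=7 i11:beq ; no-port BR/BR
t=8 i12:bne ; tail

ISSUED = 11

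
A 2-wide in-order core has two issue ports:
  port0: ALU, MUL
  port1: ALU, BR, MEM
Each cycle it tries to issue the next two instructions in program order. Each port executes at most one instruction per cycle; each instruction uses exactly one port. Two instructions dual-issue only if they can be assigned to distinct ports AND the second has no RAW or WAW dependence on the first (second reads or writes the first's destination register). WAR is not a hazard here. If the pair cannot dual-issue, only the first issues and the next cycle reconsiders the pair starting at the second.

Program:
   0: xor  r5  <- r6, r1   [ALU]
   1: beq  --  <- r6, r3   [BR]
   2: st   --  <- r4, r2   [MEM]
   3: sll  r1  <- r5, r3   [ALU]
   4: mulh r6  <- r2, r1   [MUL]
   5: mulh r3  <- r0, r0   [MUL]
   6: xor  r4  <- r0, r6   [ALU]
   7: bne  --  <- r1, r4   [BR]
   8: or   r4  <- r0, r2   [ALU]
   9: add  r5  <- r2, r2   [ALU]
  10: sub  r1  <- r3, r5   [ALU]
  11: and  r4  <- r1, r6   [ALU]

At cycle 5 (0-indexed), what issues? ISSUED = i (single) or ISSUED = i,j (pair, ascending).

[0] i0&i1  xor+beq  -- 2-wide
[1] i2&i3  st+sll  -- 2-wide
[2] i4  mulh  -- no-port MUL/MUL
[3] i5&i6  mulh+xor  -- 2-wide
[4] i7&i8  bne+or  -- 2-wide
[5] i9  add  -- RAW r5
[6] i10  sub  -- RAW r1
[7] i11  and  -- tail

ISSUED = 9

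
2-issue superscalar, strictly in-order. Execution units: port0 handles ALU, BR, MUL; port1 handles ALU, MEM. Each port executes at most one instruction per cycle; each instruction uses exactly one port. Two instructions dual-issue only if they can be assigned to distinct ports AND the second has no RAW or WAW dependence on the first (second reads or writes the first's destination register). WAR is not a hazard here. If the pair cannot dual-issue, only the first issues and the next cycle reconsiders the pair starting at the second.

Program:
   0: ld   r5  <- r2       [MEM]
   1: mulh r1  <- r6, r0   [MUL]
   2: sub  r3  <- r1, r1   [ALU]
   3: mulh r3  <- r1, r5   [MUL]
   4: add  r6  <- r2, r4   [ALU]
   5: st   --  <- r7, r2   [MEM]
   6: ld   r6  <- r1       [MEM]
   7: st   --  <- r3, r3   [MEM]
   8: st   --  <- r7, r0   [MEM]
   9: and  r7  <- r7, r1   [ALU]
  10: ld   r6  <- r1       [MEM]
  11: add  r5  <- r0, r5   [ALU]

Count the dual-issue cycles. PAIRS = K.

PAIRS = 4

0. ld mulh @i0+i1  | dual
1. sub @i2  | WAW r3
2. mulh add @i3+i4  | dual
3. st @i5  | no-port MEM/MEM
4. ld @i6  | no-port MEM/MEM
5. st @i7  | no-port MEM/MEM
6. st and @i8+i9  | dual
7. ld add @i10+i11  | dual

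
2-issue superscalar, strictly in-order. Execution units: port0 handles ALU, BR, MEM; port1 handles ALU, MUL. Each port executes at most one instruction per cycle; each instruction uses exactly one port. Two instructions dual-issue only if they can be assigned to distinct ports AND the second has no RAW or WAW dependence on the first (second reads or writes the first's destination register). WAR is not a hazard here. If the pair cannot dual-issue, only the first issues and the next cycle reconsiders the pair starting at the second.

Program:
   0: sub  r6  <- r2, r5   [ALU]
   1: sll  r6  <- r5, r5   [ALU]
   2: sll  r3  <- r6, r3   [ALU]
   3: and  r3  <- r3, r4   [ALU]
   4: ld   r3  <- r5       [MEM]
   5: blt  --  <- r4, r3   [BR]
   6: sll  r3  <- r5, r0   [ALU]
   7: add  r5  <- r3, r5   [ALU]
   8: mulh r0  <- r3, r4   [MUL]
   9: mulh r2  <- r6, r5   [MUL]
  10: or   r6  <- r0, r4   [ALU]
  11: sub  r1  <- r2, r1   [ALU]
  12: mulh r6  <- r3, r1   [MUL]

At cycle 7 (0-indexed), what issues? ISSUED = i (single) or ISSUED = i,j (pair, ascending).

ISSUED = 9,10

0. sub.ALU @i0  | WAW r6
1. sll.ALU @i1  | RAW r6
2. sll.ALU @i2  | RAW+WAW r3
3. and.ALU @i3  | WAW r3
4. ld.MEM @i4  | no-port MEM/BR
5. blt.BR sll.ALU @i5+i6  | dual
6. add.ALU mulh.MUL @i7+i8  | dual
7. mulh.MUL or.ALU @i9+i10  | dual
8. sub.ALU @i11  | RAW r1
9. mulh.MUL @i12  | tail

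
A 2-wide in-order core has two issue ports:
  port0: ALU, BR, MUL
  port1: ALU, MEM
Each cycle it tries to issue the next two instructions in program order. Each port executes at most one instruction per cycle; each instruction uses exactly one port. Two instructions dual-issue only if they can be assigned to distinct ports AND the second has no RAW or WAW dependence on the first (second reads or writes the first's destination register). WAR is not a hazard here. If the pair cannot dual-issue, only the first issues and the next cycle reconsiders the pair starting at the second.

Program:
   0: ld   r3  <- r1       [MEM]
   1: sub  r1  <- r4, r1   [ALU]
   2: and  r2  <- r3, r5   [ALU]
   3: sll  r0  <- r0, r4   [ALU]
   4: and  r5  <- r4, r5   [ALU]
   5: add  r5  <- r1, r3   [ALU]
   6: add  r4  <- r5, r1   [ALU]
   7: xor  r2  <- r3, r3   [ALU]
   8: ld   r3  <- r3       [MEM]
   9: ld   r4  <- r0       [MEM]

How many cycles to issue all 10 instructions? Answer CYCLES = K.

c0: i0/i1 ld.MEM/sub.ALU  pair
c1: i2/i3 and.ALU/sll.ALU  pair
c2: i4 and.ALU  WAW r5
c3: i5 add.ALU  RAW r5
c4: i6/i7 add.ALU/xor.ALU  pair
c5: i8 ld.MEM  no-port MEM/MEM
c6: i9 ld.MEM  tail

CYCLES = 7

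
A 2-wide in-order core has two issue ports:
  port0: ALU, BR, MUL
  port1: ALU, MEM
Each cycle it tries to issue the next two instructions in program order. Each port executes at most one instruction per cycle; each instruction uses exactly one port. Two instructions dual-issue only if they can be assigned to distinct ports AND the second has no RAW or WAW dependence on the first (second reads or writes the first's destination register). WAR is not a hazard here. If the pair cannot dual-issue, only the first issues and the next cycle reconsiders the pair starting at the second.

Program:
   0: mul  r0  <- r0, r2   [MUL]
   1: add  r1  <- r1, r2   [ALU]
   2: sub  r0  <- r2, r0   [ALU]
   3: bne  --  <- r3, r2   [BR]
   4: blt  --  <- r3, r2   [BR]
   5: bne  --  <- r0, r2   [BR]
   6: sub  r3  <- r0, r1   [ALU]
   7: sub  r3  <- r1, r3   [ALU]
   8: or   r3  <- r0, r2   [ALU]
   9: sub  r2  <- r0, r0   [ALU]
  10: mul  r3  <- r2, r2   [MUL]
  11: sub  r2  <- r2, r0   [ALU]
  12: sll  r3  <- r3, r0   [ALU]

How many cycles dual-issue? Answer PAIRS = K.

#0 head=0: mul.MUL;add.ALU i0/i1 2-wide
#1 head=2: sub.ALU;bne.BR i2/i3 2-wide
#2 head=4: blt.BR i4 no-port BR/BR
#3 head=5: bne.BR;sub.ALU i5/i6 2-wide
#4 head=7: sub.ALU i7 WAW r3
#5 head=8: or.ALU;sub.ALU i8/i9 2-wide
#6 head=10: mul.MUL;sub.ALU i10/i11 2-wide
#7 head=12: sll.ALU i12 tail

PAIRS = 5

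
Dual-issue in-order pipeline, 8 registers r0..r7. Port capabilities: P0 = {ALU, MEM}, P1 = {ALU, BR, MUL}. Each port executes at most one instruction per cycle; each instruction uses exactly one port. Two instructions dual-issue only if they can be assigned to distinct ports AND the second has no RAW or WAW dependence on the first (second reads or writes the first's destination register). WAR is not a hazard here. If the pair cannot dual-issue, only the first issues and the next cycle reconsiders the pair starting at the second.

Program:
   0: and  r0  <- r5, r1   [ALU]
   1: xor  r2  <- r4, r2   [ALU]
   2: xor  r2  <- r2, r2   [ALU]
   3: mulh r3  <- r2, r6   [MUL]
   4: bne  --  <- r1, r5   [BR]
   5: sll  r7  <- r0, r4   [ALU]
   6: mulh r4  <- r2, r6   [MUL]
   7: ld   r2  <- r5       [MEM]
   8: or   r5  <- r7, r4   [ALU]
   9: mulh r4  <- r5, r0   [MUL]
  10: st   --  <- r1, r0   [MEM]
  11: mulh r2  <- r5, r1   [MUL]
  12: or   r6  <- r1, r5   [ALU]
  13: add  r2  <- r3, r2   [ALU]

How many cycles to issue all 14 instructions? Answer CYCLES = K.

CYCLES = 9

t=0 i0,i1:and.ALU/xor.ALU ; dual
t=1 i2:xor.ALU ; RAW r2
t=2 i3:mulh.MUL ; no-port MUL/BR
t=3 i4,i5:bne.BR/sll.ALU ; dual
t=4 i6,i7:mulh.MUL/ld.MEM ; dual
t=5 i8:or.ALU ; RAW r5
t=6 i9,i10:mulh.MUL/st.MEM ; dual
t=7 i11,i12:mulh.MUL/or.ALU ; dual
t=8 i13:add.ALU ; tail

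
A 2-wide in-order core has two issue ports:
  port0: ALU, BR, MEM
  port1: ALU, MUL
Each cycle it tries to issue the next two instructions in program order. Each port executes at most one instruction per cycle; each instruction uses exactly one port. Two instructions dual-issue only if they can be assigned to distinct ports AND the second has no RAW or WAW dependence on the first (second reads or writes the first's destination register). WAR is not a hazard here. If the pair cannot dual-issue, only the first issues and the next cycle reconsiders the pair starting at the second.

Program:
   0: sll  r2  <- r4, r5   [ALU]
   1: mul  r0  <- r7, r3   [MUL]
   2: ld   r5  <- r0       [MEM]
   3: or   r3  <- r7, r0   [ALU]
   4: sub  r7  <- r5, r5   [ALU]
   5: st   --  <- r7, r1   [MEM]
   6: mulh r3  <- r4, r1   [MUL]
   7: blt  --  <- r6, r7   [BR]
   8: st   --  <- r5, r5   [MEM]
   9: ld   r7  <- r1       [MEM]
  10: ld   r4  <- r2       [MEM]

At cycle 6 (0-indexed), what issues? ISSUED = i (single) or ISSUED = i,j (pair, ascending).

ISSUED = 9

[0] i0&i1  sll mul  -- dual
[1] i2&i3  ld or  -- dual
[2] i4  sub  -- RAW r7
[3] i5&i6  st mulh  -- dual
[4] i7  blt  -- no-port BR/MEM
[5] i8  st  -- no-port MEM/MEM
[6] i9  ld  -- no-port MEM/MEM
[7] i10  ld  -- tail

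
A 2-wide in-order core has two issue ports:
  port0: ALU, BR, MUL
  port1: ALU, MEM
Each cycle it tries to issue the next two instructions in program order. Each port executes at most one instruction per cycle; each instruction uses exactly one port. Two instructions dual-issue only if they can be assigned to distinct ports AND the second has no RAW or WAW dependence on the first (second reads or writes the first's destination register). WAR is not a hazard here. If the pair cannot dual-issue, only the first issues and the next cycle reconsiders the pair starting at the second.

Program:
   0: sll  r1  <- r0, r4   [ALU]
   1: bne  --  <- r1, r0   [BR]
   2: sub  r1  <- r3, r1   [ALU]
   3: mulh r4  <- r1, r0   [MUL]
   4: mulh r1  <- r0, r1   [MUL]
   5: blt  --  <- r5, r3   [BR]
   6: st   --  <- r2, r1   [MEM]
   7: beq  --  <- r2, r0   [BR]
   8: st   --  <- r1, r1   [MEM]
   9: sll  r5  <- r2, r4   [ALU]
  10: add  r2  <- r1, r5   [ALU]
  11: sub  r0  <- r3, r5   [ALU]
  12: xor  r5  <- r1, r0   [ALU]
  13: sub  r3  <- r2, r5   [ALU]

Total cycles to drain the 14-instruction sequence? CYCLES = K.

c0: i0 sll  RAW r1
c1: i1&i2 bne;sub  dual
c2: i3 mulh  no-port MUL/MUL
c3: i4 mulh  no-port MUL/BR
c4: i5&i6 blt;st  dual
c5: i7&i8 beq;st  dual
c6: i9 sll  RAW r5
c7: i10&i11 add;sub  dual
c8: i12 xor  RAW r5
c9: i13 sub  tail

CYCLES = 10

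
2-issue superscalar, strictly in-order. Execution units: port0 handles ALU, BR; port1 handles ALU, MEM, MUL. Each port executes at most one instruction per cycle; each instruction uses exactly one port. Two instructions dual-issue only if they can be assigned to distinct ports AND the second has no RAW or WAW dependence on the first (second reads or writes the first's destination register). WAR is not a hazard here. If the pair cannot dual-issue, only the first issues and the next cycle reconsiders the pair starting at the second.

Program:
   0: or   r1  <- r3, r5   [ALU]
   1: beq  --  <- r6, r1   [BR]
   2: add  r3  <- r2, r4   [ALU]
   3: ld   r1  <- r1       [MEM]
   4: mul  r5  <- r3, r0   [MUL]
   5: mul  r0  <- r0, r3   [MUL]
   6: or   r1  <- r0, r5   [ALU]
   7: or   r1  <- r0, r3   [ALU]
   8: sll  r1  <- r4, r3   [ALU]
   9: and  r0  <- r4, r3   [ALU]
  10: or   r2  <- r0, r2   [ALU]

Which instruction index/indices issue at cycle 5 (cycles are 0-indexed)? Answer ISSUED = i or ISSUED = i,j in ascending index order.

  cy0 -> i0 (or) RAW r1
  cy1 -> i1+i2 (beq/add) dual
  cy2 -> i3 (ld) no-port MEM/MUL
  cy3 -> i4 (mul) no-port MUL/MUL
  cy4 -> i5 (mul) RAW r0
  cy5 -> i6 (or) WAW r1
  cy6 -> i7 (or) WAW r1
  cy7 -> i8+i9 (sll/and) dual
  cy8 -> i10 (or) tail

ISSUED = 6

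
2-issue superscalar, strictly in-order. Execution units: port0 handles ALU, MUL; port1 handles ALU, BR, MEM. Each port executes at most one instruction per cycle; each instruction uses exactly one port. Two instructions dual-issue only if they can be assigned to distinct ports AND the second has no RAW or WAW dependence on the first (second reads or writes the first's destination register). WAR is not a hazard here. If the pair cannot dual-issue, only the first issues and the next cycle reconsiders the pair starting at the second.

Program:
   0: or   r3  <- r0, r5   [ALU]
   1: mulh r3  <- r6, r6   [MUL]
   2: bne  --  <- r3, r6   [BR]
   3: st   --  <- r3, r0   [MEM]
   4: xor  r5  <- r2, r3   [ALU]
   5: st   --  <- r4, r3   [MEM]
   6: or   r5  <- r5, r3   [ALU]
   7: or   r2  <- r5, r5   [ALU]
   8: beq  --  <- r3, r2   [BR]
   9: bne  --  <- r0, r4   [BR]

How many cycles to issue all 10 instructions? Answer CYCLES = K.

CYCLES = 8

#0 head=0: or.ALU i0 WAW r3
#1 head=1: mulh.MUL i1 RAW r3
#2 head=2: bne.BR i2 no-port BR/MEM
#3 head=3: st.MEM/xor.ALU i3+i4 dual
#4 head=5: st.MEM/or.ALU i5+i6 dual
#5 head=7: or.ALU i7 RAW r2
#6 head=8: beq.BR i8 no-port BR/BR
#7 head=9: bne.BR i9 tail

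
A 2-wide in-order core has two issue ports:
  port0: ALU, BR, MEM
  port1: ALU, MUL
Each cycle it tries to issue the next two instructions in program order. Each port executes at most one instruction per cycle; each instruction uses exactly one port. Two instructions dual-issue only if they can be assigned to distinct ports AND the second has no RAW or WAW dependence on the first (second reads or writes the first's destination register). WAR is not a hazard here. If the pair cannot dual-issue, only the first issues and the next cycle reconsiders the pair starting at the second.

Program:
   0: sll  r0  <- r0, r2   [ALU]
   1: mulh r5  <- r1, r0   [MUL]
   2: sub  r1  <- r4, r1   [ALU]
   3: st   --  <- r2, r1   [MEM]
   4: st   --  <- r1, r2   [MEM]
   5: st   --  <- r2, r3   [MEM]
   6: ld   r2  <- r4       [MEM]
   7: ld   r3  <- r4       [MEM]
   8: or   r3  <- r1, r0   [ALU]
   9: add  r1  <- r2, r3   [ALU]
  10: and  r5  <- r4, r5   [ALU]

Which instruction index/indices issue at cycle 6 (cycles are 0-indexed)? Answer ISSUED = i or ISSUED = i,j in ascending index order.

ISSUED = 7

t=0 i0:sll.ALU ; RAW r0
t=1 i1/i2:mulh.MUL+sub.ALU ; dual
t=2 i3:st.MEM ; no-port MEM/MEM
t=3 i4:st.MEM ; no-port MEM/MEM
t=4 i5:st.MEM ; no-port MEM/MEM
t=5 i6:ld.MEM ; no-port MEM/MEM
t=6 i7:ld.MEM ; WAW r3
t=7 i8:or.ALU ; RAW r3
t=8 i9/i10:add.ALU+and.ALU ; dual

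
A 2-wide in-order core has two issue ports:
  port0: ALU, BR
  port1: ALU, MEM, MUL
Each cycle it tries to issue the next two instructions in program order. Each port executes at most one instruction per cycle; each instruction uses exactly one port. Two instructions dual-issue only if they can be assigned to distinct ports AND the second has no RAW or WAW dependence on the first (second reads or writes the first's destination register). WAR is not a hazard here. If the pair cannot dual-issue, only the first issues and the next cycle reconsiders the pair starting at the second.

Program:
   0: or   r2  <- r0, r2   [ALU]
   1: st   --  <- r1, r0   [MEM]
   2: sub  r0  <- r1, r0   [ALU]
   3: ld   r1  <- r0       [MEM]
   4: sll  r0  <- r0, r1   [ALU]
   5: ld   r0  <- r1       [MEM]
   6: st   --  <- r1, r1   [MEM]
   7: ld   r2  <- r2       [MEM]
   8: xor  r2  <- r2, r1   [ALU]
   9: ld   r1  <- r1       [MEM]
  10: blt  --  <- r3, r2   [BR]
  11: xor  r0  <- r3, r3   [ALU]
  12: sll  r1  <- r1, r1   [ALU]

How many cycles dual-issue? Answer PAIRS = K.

t=0 i0+i1:or+st ; 2-wide
t=1 i2:sub ; RAW r0
t=2 i3:ld ; RAW r1
t=3 i4:sll ; WAW r0
t=4 i5:ld ; no-port MEM/MEM
t=5 i6:st ; no-port MEM/MEM
t=6 i7:ld ; RAW+WAW r2
t=7 i8+i9:xor+ld ; 2-wide
t=8 i10+i11:blt+xor ; 2-wide
t=9 i12:sll ; tail

PAIRS = 3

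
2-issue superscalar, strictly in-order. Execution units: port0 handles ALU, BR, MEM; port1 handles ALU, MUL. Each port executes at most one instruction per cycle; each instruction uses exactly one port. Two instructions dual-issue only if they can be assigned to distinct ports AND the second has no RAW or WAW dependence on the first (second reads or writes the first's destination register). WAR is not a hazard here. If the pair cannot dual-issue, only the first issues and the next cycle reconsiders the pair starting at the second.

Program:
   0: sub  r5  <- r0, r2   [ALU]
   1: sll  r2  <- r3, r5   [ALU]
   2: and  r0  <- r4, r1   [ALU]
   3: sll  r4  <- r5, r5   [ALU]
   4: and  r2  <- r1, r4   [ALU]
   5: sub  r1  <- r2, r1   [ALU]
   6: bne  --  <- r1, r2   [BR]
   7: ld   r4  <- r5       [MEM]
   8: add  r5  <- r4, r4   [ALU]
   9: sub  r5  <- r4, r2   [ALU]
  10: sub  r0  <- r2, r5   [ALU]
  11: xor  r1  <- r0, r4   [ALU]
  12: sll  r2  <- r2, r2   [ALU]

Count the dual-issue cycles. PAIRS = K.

PAIRS = 2

[0] i0  sub  -- RAW r5
[1] i1&i2  sll;and  -- dual
[2] i3  sll  -- RAW r4
[3] i4  and  -- RAW r2
[4] i5  sub  -- RAW r1
[5] i6  bne  -- no-port BR/MEM
[6] i7  ld  -- RAW r4
[7] i8  add  -- WAW r5
[8] i9  sub  -- RAW r5
[9] i10  sub  -- RAW r0
[10] i11&i12  xor;sll  -- dual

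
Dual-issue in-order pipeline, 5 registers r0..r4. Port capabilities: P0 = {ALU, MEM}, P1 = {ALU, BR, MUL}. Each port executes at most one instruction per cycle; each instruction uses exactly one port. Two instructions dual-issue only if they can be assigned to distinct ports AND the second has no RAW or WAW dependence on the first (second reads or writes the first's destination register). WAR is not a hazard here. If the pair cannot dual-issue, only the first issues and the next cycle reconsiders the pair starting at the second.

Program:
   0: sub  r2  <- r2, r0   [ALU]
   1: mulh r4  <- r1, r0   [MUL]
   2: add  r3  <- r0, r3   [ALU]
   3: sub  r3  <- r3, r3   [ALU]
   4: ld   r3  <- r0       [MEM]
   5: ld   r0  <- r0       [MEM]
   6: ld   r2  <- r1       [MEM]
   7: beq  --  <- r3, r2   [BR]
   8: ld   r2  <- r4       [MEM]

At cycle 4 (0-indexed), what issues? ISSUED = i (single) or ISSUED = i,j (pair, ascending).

  cy0 -> i0&i1 (sub.ALU mulh.MUL) 2-wide
  cy1 -> i2 (add.ALU) RAW+WAW r3
  cy2 -> i3 (sub.ALU) WAW r3
  cy3 -> i4 (ld.MEM) no-port MEM/MEM
  cy4 -> i5 (ld.MEM) no-port MEM/MEM
  cy5 -> i6 (ld.MEM) RAW r2
  cy6 -> i7&i8 (beq.BR ld.MEM) 2-wide

ISSUED = 5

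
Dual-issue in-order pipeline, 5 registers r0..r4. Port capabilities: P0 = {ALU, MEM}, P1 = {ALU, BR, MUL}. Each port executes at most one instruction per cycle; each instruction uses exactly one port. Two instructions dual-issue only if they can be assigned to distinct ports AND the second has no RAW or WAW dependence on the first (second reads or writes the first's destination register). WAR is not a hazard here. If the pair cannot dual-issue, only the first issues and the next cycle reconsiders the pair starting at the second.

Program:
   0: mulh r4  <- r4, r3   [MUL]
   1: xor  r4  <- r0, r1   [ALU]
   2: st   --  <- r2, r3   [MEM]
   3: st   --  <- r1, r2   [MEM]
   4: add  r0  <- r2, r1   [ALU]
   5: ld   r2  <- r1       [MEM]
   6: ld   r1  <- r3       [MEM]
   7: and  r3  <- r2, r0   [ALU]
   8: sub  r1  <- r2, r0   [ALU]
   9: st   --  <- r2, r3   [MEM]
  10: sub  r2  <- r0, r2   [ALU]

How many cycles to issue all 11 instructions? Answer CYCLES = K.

0. mulh.MUL @i0  | WAW r4
1. xor.ALU st.MEM @i1,i2  | dual
2. st.MEM add.ALU @i3,i4  | dual
3. ld.MEM @i5  | no-port MEM/MEM
4. ld.MEM and.ALU @i6,i7  | dual
5. sub.ALU st.MEM @i8,i9  | dual
6. sub.ALU @i10  | tail

CYCLES = 7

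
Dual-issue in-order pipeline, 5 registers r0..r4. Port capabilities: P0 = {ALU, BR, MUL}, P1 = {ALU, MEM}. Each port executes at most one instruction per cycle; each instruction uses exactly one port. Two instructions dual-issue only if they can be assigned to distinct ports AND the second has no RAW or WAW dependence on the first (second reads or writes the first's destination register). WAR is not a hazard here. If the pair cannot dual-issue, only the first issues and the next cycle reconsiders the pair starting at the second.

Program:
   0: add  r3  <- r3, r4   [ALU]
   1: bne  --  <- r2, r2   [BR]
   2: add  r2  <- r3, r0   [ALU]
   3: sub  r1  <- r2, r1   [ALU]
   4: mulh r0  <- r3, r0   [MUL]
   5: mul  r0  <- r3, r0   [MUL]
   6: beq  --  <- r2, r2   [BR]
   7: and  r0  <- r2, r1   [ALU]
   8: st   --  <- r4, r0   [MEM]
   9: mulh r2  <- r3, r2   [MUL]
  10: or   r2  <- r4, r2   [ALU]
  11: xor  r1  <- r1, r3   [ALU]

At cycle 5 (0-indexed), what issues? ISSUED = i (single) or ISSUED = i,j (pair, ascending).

[0] i0/i1  add.ALU;bne.BR  -- 2-wide
[1] i2  add.ALU  -- RAW r2
[2] i3/i4  sub.ALU;mulh.MUL  -- 2-wide
[3] i5  mul.MUL  -- no-port MUL/BR
[4] i6/i7  beq.BR;and.ALU  -- 2-wide
[5] i8/i9  st.MEM;mulh.MUL  -- 2-wide
[6] i10/i11  or.ALU;xor.ALU  -- 2-wide

ISSUED = 8,9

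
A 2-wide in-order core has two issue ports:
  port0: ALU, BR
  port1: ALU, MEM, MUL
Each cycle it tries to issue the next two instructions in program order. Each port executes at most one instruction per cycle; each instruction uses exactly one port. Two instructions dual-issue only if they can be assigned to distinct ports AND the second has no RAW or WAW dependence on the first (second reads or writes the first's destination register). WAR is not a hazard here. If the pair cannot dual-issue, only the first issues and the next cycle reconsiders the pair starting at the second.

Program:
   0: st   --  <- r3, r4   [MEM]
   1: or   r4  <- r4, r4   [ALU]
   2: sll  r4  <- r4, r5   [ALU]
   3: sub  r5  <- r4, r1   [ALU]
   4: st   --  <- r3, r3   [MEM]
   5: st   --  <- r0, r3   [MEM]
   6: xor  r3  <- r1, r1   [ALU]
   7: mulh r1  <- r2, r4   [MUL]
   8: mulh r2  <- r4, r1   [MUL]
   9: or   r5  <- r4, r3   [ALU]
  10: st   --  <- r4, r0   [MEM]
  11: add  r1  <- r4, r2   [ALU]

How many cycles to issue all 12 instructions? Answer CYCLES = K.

CYCLES = 7

  cy0 -> i0&i1 (st.MEM+or.ALU) dual
  cy1 -> i2 (sll.ALU) RAW r4
  cy2 -> i3&i4 (sub.ALU+st.MEM) dual
  cy3 -> i5&i6 (st.MEM+xor.ALU) dual
  cy4 -> i7 (mulh.MUL) no-port MUL/MUL
  cy5 -> i8&i9 (mulh.MUL+or.ALU) dual
  cy6 -> i10&i11 (st.MEM+add.ALU) dual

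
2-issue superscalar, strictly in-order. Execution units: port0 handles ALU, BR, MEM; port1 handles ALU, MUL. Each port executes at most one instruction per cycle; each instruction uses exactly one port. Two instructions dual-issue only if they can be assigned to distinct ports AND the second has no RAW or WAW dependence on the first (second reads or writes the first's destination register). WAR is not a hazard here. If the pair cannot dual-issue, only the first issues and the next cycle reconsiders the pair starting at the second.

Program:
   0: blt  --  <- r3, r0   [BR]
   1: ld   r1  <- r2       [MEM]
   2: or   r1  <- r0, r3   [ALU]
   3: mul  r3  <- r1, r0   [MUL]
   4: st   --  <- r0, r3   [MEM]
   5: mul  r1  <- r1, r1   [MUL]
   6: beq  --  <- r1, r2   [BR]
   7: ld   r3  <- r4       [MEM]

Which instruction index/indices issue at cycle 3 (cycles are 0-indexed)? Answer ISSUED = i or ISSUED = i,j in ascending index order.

ISSUED = 3

[0] i0  blt  -- no-port BR/MEM
[1] i1  ld  -- WAW r1
[2] i2  or  -- RAW r1
[3] i3  mul  -- RAW r3
[4] i4&i5  st+mul  -- dual
[5] i6  beq  -- no-port BR/MEM
[6] i7  ld  -- tail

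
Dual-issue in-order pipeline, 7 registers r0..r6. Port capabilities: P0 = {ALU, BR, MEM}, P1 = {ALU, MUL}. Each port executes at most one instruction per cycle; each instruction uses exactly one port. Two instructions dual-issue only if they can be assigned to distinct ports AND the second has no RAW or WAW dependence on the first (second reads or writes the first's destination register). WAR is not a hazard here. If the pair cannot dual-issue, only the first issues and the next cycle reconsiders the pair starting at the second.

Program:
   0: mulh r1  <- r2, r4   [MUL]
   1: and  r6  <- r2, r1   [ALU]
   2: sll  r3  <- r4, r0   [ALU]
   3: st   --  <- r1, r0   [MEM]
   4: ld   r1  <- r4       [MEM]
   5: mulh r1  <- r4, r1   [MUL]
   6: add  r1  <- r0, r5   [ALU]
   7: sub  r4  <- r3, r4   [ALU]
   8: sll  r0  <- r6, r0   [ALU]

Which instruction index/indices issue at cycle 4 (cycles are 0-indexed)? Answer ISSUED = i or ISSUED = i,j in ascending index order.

ISSUED = 5

[0] i0  mulh  -- RAW r1
[1] i1/i2  and;sll  -- pair
[2] i3  st  -- no-port MEM/MEM
[3] i4  ld  -- RAW+WAW r1
[4] i5  mulh  -- WAW r1
[5] i6/i7  add;sub  -- pair
[6] i8  sll  -- tail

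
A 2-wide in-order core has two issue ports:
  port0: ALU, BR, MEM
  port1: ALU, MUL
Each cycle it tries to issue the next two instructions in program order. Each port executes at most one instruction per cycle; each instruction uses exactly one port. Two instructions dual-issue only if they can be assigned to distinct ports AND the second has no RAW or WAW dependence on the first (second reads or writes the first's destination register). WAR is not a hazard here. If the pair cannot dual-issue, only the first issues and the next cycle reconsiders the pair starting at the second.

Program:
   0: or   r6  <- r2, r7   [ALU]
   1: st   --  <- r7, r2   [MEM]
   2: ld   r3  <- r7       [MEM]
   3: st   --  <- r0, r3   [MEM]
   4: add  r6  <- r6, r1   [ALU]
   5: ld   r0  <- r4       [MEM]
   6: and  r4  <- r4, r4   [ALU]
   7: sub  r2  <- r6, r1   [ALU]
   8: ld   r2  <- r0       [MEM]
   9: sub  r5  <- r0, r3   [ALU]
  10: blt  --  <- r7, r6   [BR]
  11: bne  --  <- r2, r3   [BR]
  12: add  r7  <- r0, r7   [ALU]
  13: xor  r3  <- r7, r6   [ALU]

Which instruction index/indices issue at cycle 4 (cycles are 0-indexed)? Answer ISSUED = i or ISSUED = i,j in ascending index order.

ISSUED = 7

c0: i0+i1 or st  dual
c1: i2 ld  no-port MEM/MEM
c2: i3+i4 st add  dual
c3: i5+i6 ld and  dual
c4: i7 sub  WAW r2
c5: i8+i9 ld sub  dual
c6: i10 blt  no-port BR/BR
c7: i11+i12 bne add  dual
c8: i13 xor  tail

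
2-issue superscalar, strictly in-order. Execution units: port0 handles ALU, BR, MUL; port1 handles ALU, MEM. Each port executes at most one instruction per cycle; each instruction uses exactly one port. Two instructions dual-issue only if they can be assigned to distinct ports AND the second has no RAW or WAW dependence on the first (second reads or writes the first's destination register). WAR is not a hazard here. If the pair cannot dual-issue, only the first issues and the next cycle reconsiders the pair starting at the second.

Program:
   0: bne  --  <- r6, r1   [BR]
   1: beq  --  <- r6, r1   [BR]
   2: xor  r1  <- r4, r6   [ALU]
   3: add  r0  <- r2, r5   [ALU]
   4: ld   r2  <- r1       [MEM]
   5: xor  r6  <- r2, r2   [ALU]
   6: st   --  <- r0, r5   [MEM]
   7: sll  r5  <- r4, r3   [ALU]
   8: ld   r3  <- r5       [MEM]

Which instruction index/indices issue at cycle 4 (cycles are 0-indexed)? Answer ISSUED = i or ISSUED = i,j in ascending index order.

ISSUED = 7

  cy0 -> i0 (bne.BR) no-port BR/BR
  cy1 -> i1+i2 (beq.BR xor.ALU) pair
  cy2 -> i3+i4 (add.ALU ld.MEM) pair
  cy3 -> i5+i6 (xor.ALU st.MEM) pair
  cy4 -> i7 (sll.ALU) RAW r5
  cy5 -> i8 (ld.MEM) tail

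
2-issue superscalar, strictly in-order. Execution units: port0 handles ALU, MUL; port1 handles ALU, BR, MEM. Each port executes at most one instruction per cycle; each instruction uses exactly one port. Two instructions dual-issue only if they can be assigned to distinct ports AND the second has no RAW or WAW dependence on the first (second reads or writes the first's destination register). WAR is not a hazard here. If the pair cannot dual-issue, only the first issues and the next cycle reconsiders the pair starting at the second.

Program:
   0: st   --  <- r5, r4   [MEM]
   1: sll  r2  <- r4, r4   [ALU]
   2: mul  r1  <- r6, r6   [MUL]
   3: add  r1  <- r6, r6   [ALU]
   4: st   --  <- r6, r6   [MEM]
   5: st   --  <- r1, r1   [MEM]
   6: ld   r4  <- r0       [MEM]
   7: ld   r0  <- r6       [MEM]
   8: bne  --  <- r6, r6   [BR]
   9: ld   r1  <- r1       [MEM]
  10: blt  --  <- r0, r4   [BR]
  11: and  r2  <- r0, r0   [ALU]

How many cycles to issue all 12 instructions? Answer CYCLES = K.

CYCLES = 9

0. st sll @i0/i1  | dual
1. mul @i2  | WAW r1
2. add st @i3/i4  | dual
3. st @i5  | no-port MEM/MEM
4. ld @i6  | no-port MEM/MEM
5. ld @i7  | no-port MEM/BR
6. bne @i8  | no-port BR/MEM
7. ld @i9  | no-port MEM/BR
8. blt and @i10/i11  | dual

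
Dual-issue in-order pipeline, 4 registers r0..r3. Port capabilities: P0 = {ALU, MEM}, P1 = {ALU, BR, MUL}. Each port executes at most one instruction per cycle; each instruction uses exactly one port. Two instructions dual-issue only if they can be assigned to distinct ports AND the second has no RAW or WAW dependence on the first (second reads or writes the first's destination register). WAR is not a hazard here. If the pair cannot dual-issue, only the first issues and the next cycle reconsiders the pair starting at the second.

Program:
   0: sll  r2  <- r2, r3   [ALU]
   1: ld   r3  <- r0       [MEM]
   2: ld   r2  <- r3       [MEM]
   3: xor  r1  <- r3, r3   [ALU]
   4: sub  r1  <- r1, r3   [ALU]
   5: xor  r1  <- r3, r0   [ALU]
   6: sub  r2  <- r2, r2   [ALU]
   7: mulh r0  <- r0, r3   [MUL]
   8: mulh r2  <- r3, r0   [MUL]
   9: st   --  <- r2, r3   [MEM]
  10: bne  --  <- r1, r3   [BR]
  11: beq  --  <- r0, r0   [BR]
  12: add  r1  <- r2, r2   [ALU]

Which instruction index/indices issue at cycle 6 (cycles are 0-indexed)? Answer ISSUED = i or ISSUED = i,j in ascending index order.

ISSUED = 9,10

#0 head=0: sll+ld i0/i1 2-wide
#1 head=2: ld+xor i2/i3 2-wide
#2 head=4: sub i4 WAW r1
#3 head=5: xor+sub i5/i6 2-wide
#4 head=7: mulh i7 no-port MUL/MUL
#5 head=8: mulh i8 RAW r2
#6 head=9: st+bne i9/i10 2-wide
#7 head=11: beq+add i11/i12 2-wide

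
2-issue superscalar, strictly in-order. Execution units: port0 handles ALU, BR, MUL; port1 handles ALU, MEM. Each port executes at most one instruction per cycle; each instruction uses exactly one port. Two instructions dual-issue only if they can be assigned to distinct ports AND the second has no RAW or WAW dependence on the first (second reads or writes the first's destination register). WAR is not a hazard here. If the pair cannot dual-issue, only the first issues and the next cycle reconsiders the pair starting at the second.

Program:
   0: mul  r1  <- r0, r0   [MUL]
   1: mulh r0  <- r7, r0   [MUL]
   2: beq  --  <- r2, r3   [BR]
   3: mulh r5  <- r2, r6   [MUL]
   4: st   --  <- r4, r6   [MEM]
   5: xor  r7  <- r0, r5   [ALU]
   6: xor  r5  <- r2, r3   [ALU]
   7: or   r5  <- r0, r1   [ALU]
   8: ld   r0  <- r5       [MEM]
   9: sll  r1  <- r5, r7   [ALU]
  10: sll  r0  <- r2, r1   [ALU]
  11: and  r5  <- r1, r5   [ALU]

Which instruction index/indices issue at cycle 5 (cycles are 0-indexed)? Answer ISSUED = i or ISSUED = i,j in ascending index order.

ISSUED = 7

[0] i0  mul  -- no-port MUL/MUL
[1] i1  mulh  -- no-port MUL/BR
[2] i2  beq  -- no-port BR/MUL
[3] i3+i4  mulh+st  -- 2-wide
[4] i5+i6  xor+xor  -- 2-wide
[5] i7  or  -- RAW r5
[6] i8+i9  ld+sll  -- 2-wide
[7] i10+i11  sll+and  -- 2-wide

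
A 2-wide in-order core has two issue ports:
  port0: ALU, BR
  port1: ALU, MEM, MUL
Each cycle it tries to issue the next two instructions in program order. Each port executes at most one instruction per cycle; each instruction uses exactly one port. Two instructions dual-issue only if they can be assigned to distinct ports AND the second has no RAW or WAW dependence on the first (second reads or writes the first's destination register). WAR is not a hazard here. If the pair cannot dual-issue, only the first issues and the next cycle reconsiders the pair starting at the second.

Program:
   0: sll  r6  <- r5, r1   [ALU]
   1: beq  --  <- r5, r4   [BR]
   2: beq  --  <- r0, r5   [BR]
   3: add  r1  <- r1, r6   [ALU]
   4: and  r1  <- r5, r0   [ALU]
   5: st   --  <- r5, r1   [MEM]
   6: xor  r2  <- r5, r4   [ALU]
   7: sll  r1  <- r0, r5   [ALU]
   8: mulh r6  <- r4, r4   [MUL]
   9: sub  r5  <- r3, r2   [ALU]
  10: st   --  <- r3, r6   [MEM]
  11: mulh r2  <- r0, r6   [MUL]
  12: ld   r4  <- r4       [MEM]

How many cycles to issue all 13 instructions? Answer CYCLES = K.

CYCLES = 8

t=0 i0,i1:sll.ALU;beq.BR ; dual
t=1 i2,i3:beq.BR;add.ALU ; dual
t=2 i4:and.ALU ; RAW r1
t=3 i5,i6:st.MEM;xor.ALU ; dual
t=4 i7,i8:sll.ALU;mulh.MUL ; dual
t=5 i9,i10:sub.ALU;st.MEM ; dual
t=6 i11:mulh.MUL ; no-port MUL/MEM
t=7 i12:ld.MEM ; tail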